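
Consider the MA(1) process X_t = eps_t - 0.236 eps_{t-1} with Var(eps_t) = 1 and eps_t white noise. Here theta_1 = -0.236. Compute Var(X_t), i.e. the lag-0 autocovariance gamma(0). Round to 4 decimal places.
\gamma(0) = 1.0557

For an MA(q) process X_t = eps_t + sum_i theta_i eps_{t-i} with
Var(eps_t) = sigma^2, the variance is
  gamma(0) = sigma^2 * (1 + sum_i theta_i^2).
  sum_i theta_i^2 = (-0.236)^2 = 0.055696.
  gamma(0) = 1 * (1 + 0.055696) = 1 * 1.055696 = 1.055696, which rounds to 1.0557.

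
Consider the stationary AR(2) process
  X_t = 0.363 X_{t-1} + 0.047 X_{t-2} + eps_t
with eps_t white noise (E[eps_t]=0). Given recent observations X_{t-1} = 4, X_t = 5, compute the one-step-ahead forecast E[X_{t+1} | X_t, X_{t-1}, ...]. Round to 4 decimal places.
E[X_{t+1} \mid \mathcal F_t] = 2.0030

For an AR(p) model X_t = c + sum_i phi_i X_{t-i} + eps_t, the
one-step-ahead conditional mean is
  E[X_{t+1} | X_t, ...] = c + sum_i phi_i X_{t+1-i}.
Substitute known values:
  E[X_{t+1} | ...] = (0.363) * (5) + (0.047) * (4)
                   = 2.0030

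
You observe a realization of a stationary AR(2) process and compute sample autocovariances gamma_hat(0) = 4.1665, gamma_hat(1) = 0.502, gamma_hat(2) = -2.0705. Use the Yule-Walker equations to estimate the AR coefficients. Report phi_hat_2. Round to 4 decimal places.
\hat\phi_{2} = -0.5190

The Yule-Walker equations for an AR(p) process read, in matrix form,
  Gamma_p phi = r_p,   with   (Gamma_p)_{ij} = gamma(|i - j|),
                       (r_p)_i = gamma(i),   i,j = 1..p.
Substitute the sample gammas (Toeplitz matrix and right-hand side of size 2):
  Gamma_p = [[4.1665, 0.502], [0.502, 4.1665]]
  r_p     = [0.502, -2.0705]
Written out:
  4.1665 phi_1 + 0.502 phi_2 = 0.502
  0.502 phi_1 + 4.1665 phi_2 = -2.0705
Solve by Cramer's rule:
  det = gamma(0)^2 - gamma(1)^2 = (4.1665)^2 - (0.502)^2 = 17.35972225 - 0.252004 = 17.10771825
  phi_hat_1 = [gamma(1) gamma(0) - gamma(1) gamma(2)] / det = [(0.502)(4.1665) - (0.502)(-2.0705)] / 17.10771825 = 3.130974 / 17.10771825 = 0.183
  phi_hat_2 = [gamma(0) gamma(2) - gamma(1)^2] / det = [(4.1665)(-2.0705) - (0.502)^2] / 17.10771825 = -8.87874225 / 17.10771825 = -0.519
So phi_hat = [0.1830, -0.5190].
Therefore phi_hat_2 = -0.5190.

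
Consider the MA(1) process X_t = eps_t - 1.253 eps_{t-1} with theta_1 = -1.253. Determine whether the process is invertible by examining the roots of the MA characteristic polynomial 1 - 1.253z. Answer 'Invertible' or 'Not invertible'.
\text{Not invertible}

The MA(q) characteristic polynomial is P(z) = 1 - 1.253z.
Invertibility requires all roots to lie outside the unit circle, i.e. |z| > 1 for every root.
This is linear in z: 1 + (-1.253) z = 0  =>  z = -1/(-1.253) = 0.798085,  |z| = 0.798085.
Moduli of all roots: 0.7981.
All moduli strictly greater than 1? No.
Verdict: Not invertible.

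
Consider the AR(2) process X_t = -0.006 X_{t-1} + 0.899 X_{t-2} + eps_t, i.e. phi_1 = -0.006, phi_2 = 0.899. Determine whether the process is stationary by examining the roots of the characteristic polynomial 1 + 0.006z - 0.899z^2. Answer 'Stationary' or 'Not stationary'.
\text{Stationary}

The AR(p) characteristic polynomial is P(z) = 1 + 0.006z - 0.899z^2.
Stationarity requires all roots to lie outside the unit circle, i.e. |z| > 1 for every root.
Set 1 + (0.006) z + (-0.899) z^2 = 0, i.e. a z^2 + b z + c = 0 with a = -0.899, b = 0.006, c = 1.
Discriminant D = b^2 - 4ac = (0.006)^2 - 4*(-0.899)*1 = 0.000036 - (-3.596) = 3.596036.
D >= 0, so the roots are real: z = (-b +/- sqrt(D)) / (2a) = (-0.006 +/- 1.896322) / (-1.798).
  z_1 = (-0.006 + 1.896322) / (-1.798) = -1.0513,   |z_1| = 1.0513.
  z_2 = (-0.006 - 1.896322) / (-1.798) = 1.058,   |z_2| = 1.058.
Moduli of all roots: 1.0513, 1.0580.
All moduli strictly greater than 1? Yes.
Verdict: Stationary.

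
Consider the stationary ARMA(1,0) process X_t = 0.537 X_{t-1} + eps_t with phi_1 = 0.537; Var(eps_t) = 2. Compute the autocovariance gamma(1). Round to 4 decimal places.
\gamma(1) = 1.5092

Multiply the model equation by X_{t-k} and take expectations. With theta_0 = psi_0 = 1 and psi_j the MA(infinity) weights, this gives
  gamma(k) - sum_i phi_i gamma(k-i) = c_k,
  c_k = sigma^2 * sum_{j=k..q} theta_j psi_{j-k}   (c_k = 0 for k > q),
using gamma(-m) = gamma(m).
Pure AR (q = 0): c_0 = sigma^2 = 2, c_k = 0 for k >= 1.
Equations for k = 0 and k = 1 (AR order 1):
  gamma(0) = phi_1 gamma(1) + c_0
  gamma(1) = phi_1 gamma(0) + c_1
Substituting the second into the first: gamma(0) (1 - phi_1^2) = c_0 + phi_1 c_1, so
  gamma(0) = c_0 / (1 - phi_1^2) = 2 / (1 - (0.537)^2) = 2 / 0.711631 = 2.810445.
  gamma(1) = phi_1 gamma(0) = (0.537)(2.810445) = 1.509209.
Therefore gamma(1) = 1.5092 (to 4 decimal places).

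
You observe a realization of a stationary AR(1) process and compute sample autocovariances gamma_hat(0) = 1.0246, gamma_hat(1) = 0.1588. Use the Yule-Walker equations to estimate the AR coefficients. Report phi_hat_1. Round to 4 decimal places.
\hat\phi_{1} = 0.1550

The Yule-Walker equations for an AR(p) process read, in matrix form,
  Gamma_p phi = r_p,   with   (Gamma_p)_{ij} = gamma(|i - j|),
                       (r_p)_i = gamma(i),   i,j = 1..p.
Substitute the sample gammas (Toeplitz matrix and right-hand side of size 1):
  Gamma_p = [[1.0246]]
  r_p     = [0.1588]
With p = 1 this is the single equation gamma(0) phi_1 = gamma(1):
  phi_hat_1 = gamma(1) / gamma(0) = 0.1588 / 1.0246 = 0.1550.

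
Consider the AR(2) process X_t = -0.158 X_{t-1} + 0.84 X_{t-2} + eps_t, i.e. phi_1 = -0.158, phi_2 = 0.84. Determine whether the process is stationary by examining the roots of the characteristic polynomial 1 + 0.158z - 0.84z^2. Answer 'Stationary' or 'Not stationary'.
\text{Stationary}

The AR(p) characteristic polynomial is P(z) = 1 + 0.158z - 0.84z^2.
Stationarity requires all roots to lie outside the unit circle, i.e. |z| > 1 for every root.
Set 1 + (0.158) z + (-0.84) z^2 = 0, i.e. a z^2 + b z + c = 0 with a = -0.84, b = 0.158, c = 1.
Discriminant D = b^2 - 4ac = (0.158)^2 - 4*(-0.84)*1 = 0.024964 - (-3.36) = 3.384964.
D >= 0, so the roots are real: z = (-b +/- sqrt(D)) / (2a) = (-0.158 +/- 1.839827) / (-1.68).
  z_1 = (-0.158 + 1.839827) / (-1.68) = -1.0011,   |z_1| = 1.0011.
  z_2 = (-0.158 - 1.839827) / (-1.68) = 1.1892,   |z_2| = 1.1892.
Moduli of all roots: 1.0011, 1.1892.
All moduli strictly greater than 1? Yes.
Verdict: Stationary.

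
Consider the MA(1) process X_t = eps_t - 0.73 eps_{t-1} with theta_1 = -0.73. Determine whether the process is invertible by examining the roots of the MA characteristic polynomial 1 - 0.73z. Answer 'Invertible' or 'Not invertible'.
\text{Invertible}

The MA(q) characteristic polynomial is P(z) = 1 - 0.73z.
Invertibility requires all roots to lie outside the unit circle, i.e. |z| > 1 for every root.
This is linear in z: 1 + (-0.73) z = 0  =>  z = -1/(-0.73) = 1.369863,  |z| = 1.369863.
Moduli of all roots: 1.3699.
All moduli strictly greater than 1? Yes.
Verdict: Invertible.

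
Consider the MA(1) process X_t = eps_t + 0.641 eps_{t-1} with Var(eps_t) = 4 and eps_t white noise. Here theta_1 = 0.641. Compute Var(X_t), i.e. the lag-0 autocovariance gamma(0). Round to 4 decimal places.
\gamma(0) = 5.6435

For an MA(q) process X_t = eps_t + sum_i theta_i eps_{t-i} with
Var(eps_t) = sigma^2, the variance is
  gamma(0) = sigma^2 * (1 + sum_i theta_i^2).
  sum_i theta_i^2 = (0.641)^2 = 0.410881.
  gamma(0) = 4 * (1 + 0.410881) = 4 * 1.410881 = 5.643524, which rounds to 5.6435.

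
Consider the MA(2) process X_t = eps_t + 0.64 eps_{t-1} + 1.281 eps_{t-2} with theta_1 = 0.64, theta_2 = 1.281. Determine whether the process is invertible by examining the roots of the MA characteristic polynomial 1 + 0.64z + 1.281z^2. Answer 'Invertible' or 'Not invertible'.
\text{Not invertible}

The MA(q) characteristic polynomial is P(z) = 1 + 0.64z + 1.281z^2.
Invertibility requires all roots to lie outside the unit circle, i.e. |z| > 1 for every root.
Set 1 + (0.64) z + (1.281) z^2 = 0, i.e. a z^2 + b z + c = 0 with a = 1.281, b = 0.64, c = 1.
Discriminant D = b^2 - 4ac = (0.64)^2 - 4*(1.281)*1 = 0.4096 - (5.124) = -4.7144.
D < 0, so the roots are the complex-conjugate pair z = (-b +/- i sqrt(-D)) / (2a) = -0.2498 +/- 0.8475i.
For a conjugate pair |z|^2 = z * conj(z) = (product of roots) = c/a = 1/(1.281) = 0.78064, so |z| = sqrt(0.78064) = 0.8835 for both roots.
Moduli of all roots: 0.8835, 0.8835.
All moduli strictly greater than 1? No.
Verdict: Not invertible.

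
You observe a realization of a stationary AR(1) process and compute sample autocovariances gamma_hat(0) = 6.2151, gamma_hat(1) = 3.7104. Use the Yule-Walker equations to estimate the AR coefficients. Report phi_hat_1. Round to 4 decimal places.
\hat\phi_{1} = 0.5970

The Yule-Walker equations for an AR(p) process read, in matrix form,
  Gamma_p phi = r_p,   with   (Gamma_p)_{ij} = gamma(|i - j|),
                       (r_p)_i = gamma(i),   i,j = 1..p.
Substitute the sample gammas (Toeplitz matrix and right-hand side of size 1):
  Gamma_p = [[6.2151]]
  r_p     = [3.7104]
With p = 1 this is the single equation gamma(0) phi_1 = gamma(1):
  phi_hat_1 = gamma(1) / gamma(0) = 3.7104 / 6.2151 = 0.5970.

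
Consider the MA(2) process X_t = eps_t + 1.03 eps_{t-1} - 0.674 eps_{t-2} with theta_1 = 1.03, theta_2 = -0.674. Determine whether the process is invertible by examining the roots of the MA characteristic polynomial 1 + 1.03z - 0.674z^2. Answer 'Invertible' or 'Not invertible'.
\text{Not invertible}

The MA(q) characteristic polynomial is P(z) = 1 + 1.03z - 0.674z^2.
Invertibility requires all roots to lie outside the unit circle, i.e. |z| > 1 for every root.
Set 1 + (1.03) z + (-0.674) z^2 = 0, i.e. a z^2 + b z + c = 0 with a = -0.674, b = 1.03, c = 1.
Discriminant D = b^2 - 4ac = (1.03)^2 - 4*(-0.674)*1 = 1.0609 - (-2.696) = 3.7569.
D >= 0, so the roots are real: z = (-b +/- sqrt(D)) / (2a) = (-1.03 +/- 1.938272) / (-1.348).
  z_1 = (-1.03 + 1.938272) / (-1.348) = -0.6738,   |z_1| = 0.6738.
  z_2 = (-1.03 - 1.938272) / (-1.348) = 2.202,   |z_2| = 2.202.
Moduli of all roots: 0.6738, 2.2020.
All moduli strictly greater than 1? No.
Verdict: Not invertible.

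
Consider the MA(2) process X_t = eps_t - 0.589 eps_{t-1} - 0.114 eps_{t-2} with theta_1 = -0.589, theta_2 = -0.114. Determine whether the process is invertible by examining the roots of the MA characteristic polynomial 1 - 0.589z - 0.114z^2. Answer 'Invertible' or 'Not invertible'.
\text{Invertible}

The MA(q) characteristic polynomial is P(z) = 1 - 0.589z - 0.114z^2.
Invertibility requires all roots to lie outside the unit circle, i.e. |z| > 1 for every root.
Set 1 + (-0.589) z + (-0.114) z^2 = 0, i.e. a z^2 + b z + c = 0 with a = -0.114, b = -0.589, c = 1.
Discriminant D = b^2 - 4ac = (-0.589)^2 - 4*(-0.114)*1 = 0.346921 - (-0.456) = 0.802921.
D >= 0, so the roots are real: z = (-b +/- sqrt(D)) / (2a) = (0.589 +/- 0.896059) / (-0.228).
  z_1 = (0.589 + 0.896059) / (-0.228) = -6.5134,   |z_1| = 6.5134.
  z_2 = (0.589 - 0.896059) / (-0.228) = 1.3467,   |z_2| = 1.3467.
Moduli of all roots: 6.5134, 1.3467.
All moduli strictly greater than 1? Yes.
Verdict: Invertible.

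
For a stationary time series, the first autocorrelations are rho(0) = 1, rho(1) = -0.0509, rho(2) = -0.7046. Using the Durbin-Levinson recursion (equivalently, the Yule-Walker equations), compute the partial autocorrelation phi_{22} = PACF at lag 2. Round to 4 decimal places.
\phi_{22} = -0.7090

The PACF at lag k is phi_{kk}, the last component of the solution
to the Yule-Walker system G_k phi = r_k where
  (G_k)_{ij} = rho(|i - j|), (r_k)_i = rho(i), i,j = 1..k.
Equivalently, Durbin-Levinson gives phi_{kk} iteratively:
  phi_{11} = rho(1)
  phi_{kk} = [rho(k) - sum_{j=1..k-1} phi_{k-1,j} rho(k-j)]
            / [1 - sum_{j=1..k-1} phi_{k-1,j} rho(j)],
  phi_{k,j} = phi_{k-1,j} - phi_{kk} phi_{k-1,k-j},  j = 1..k-1.
Step k = 1:
  phi_11 = rho(1) = -0.0509.
Step k = 2:
  phi_22 = [rho(2) - phi_11 rho(1)] / [1 - phi_11 rho(1)] = [-0.7046 - (-0.0509)(-0.0509)] / [1 - (-0.0509)(-0.0509)]
         = -0.70719081 / 0.99740919 = -0.709.
Therefore phi_{22} = -0.7090.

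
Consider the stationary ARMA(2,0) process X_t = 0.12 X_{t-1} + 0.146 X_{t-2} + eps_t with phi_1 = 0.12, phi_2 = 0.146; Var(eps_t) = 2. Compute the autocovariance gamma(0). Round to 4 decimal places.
\gamma(0) = 2.0847

Multiply the model equation by X_{t-k} and take expectations. With theta_0 = psi_0 = 1 and psi_j the MA(infinity) weights, this gives
  gamma(k) - sum_i phi_i gamma(k-i) = c_k,
  c_k = sigma^2 * sum_{j=k..q} theta_j psi_{j-k}   (c_k = 0 for k > q),
using gamma(-m) = gamma(m).
Pure AR (q = 0): c_0 = sigma^2 = 2, c_k = 0 for k >= 1.
Equations for k = 0, 1, 2 (AR order 2, c_2 = 0):
  (E0) gamma(0) = phi_1 gamma(1) + phi_2 gamma(2) + c_0
  (E1) gamma(1) = phi_1 gamma(0) + phi_2 gamma(1) + c_1
  (E2) gamma(2) = phi_1 gamma(1) + phi_2 gamma(0)
From (E1): gamma(1) = A gamma(0) + B with
  A = phi_1 / (1 - phi_2) = 0.12 / 0.854 = 0.140515,   B = c_1 / (1 - phi_2) = 0 / 0.854 = 0.
Insert (E2) into (E0): gamma(0) (1 - phi_2^2) = phi_1 (1 + phi_2) gamma(1) + c_0.
  phi_1 (1 + phi_2) = (0.12)(1.146) = 0.13752,   1 - phi_2^2 = 0.978684.
Replace gamma(1) by A gamma(0) + B and collect gamma(0):
  gamma(0) [0.978684 - (0.13752)(0.140515)] = c_0 = 2
  gamma(0) * 0.95936 = 2
  gamma(0) = 2 / 0.95936 = 2.084722.
Therefore gamma(0) = 2.0847 (to 4 decimal places).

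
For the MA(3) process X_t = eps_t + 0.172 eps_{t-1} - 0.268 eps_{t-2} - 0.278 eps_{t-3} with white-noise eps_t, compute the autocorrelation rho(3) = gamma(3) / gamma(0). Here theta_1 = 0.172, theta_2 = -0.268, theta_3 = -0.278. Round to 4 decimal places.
\rho(3) = -0.2359

For an MA(q) process with theta_0 = 1, the autocovariance is
  gamma(k) = sigma^2 * sum_{i=0..q-k} theta_i * theta_{i+k},
and rho(k) = gamma(k) / gamma(0). Sigma^2 cancels.
  numerator   = (1)*(-0.278) = -0.278.
  denominator = (1)^2 + (0.172)^2 + (-0.268)^2 + (-0.278)^2 = 1.178692.
  rho(3) = -0.278 / 1.178692 = -0.2359.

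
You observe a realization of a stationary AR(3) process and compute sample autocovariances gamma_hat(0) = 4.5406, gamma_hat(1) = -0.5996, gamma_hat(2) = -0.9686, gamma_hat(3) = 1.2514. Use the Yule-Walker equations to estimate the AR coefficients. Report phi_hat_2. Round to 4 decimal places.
\hat\phi_{2} = -0.1980

The Yule-Walker equations for an AR(p) process read, in matrix form,
  Gamma_p phi = r_p,   with   (Gamma_p)_{ij} = gamma(|i - j|),
                       (r_p)_i = gamma(i),   i,j = 1..p.
Substitute the sample gammas (Toeplitz matrix and right-hand side of size 3):
  Gamma_p = [[4.5406, -0.5996, -0.9686], [-0.5996, 4.5406, -0.5996], [-0.9686, -0.5996, 4.5406]]
  r_p     = [-0.5996, -0.9686, 1.2514]
Written out (R1..R3):
  (R1) 4.5406 phi_1 - 0.5996 phi_2 - 0.9686 phi_3 = -0.5996
  (R2) -0.5996 phi_1 + 4.5406 phi_2 - 0.5996 phi_3 = -0.9686
  (R3) -0.9686 phi_1 - 0.5996 phi_2 + 4.5406 phi_3 = 1.2514
Gaussian elimination:
  R2 <- R2 - (-0.5996/4.5406) R1 = R2 - (-0.132053) R1:  4.461421 phi_2 - 0.727507 phi_3 = -1.047779
  R3 <- R3 - (-0.9686/4.5406) R1 = R3 - (-0.21332) R1:  -0.727507 phi_2 + 4.333978 phi_3 = 1.123493
  R3 <- R3 - (-0.727507/4.461421) R2 = R3 - (-0.163066) R2:  4.215347 phi_3 = 0.952636
Back-substitution:
  phi_hat_3 = 0.952636 / 4.215347 = 0.225992
  phi_hat_2 = (-1.047779 - (-0.727507)(0.225992)) / 4.461421 = -0.198002
  phi_hat_1 = (-0.5996 - (-0.5996)(-0.198002) - (-0.9686)(0.225992)) / 4.5406 = -0.109991
So phi_hat = [-0.1100, -0.1980, 0.2260].
Therefore phi_hat_2 = -0.1980.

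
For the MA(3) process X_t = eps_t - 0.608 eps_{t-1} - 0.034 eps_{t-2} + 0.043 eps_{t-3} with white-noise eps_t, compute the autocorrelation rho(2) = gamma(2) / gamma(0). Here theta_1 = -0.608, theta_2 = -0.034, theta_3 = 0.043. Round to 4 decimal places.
\rho(2) = -0.0438

For an MA(q) process with theta_0 = 1, the autocovariance is
  gamma(k) = sigma^2 * sum_{i=0..q-k} theta_i * theta_{i+k},
and rho(k) = gamma(k) / gamma(0). Sigma^2 cancels.
  numerator   = (1)*(-0.034) + (-0.608)*(0.043) = -0.060144.
  denominator = (1)^2 + (-0.608)^2 + (-0.034)^2 + (0.043)^2 = 1.372669.
  rho(2) = -0.060144 / 1.372669 = -0.0438.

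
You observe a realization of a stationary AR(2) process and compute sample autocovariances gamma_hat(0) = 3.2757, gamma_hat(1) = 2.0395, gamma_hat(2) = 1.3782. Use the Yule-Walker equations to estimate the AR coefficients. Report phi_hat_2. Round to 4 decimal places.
\hat\phi_{2} = 0.0540

The Yule-Walker equations for an AR(p) process read, in matrix form,
  Gamma_p phi = r_p,   with   (Gamma_p)_{ij} = gamma(|i - j|),
                       (r_p)_i = gamma(i),   i,j = 1..p.
Substitute the sample gammas (Toeplitz matrix and right-hand side of size 2):
  Gamma_p = [[3.2757, 2.0395], [2.0395, 3.2757]]
  r_p     = [2.0395, 1.3782]
Written out:
  3.2757 phi_1 + 2.0395 phi_2 = 2.0395
  2.0395 phi_1 + 3.2757 phi_2 = 1.3782
Solve by Cramer's rule:
  det = gamma(0)^2 - gamma(1)^2 = (3.2757)^2 - (2.0395)^2 = 10.73021049 - 4.15956025 = 6.57065024
  phi_hat_1 = [gamma(1) gamma(0) - gamma(1) gamma(2)] / det = [(2.0395)(3.2757) - (2.0395)(1.3782)] / 6.57065024 = 3.86995125 / 6.57065024 = 0.589
  phi_hat_2 = [gamma(0) gamma(2) - gamma(1)^2] / det = [(3.2757)(1.3782) - (2.0395)^2] / 6.57065024 = 0.35500949 / 6.57065024 = 0.054
So phi_hat = [0.5890, 0.0540].
Therefore phi_hat_2 = 0.0540.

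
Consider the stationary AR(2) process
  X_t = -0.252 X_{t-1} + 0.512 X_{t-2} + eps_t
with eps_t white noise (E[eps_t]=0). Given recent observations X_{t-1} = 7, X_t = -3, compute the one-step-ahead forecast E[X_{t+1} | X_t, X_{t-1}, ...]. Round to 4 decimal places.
E[X_{t+1} \mid \mathcal F_t] = 4.3400

For an AR(p) model X_t = c + sum_i phi_i X_{t-i} + eps_t, the
one-step-ahead conditional mean is
  E[X_{t+1} | X_t, ...] = c + sum_i phi_i X_{t+1-i}.
Substitute known values:
  E[X_{t+1} | ...] = (-0.252) * (-3) + (0.512) * (7)
                   = 4.3400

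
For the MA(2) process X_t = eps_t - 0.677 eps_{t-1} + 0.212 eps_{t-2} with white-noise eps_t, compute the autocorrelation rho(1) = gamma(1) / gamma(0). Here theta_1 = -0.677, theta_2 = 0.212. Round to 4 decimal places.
\rho(1) = -0.5458

For an MA(q) process with theta_0 = 1, the autocovariance is
  gamma(k) = sigma^2 * sum_{i=0..q-k} theta_i * theta_{i+k},
and rho(k) = gamma(k) / gamma(0). Sigma^2 cancels.
  numerator   = (1)*(-0.677) + (-0.677)*(0.212) = -0.820524.
  denominator = (1)^2 + (-0.677)^2 + (0.212)^2 = 1.503273.
  rho(1) = -0.820524 / 1.503273 = -0.5458.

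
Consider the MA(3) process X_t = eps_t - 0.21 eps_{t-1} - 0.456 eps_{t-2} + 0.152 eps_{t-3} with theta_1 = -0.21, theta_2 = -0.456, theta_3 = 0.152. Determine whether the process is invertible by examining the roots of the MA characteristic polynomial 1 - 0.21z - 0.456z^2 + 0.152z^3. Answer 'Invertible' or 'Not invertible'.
\text{Invertible}

The MA(q) characteristic polynomial is P(z) = 1 - 0.21z - 0.456z^2 + 0.152z^3.
Invertibility requires all roots to lie outside the unit circle, i.e. |z| > 1 for every root.
Degree 3: look for a simple real root z0 first, then factor out (1 - z/z0) and solve the remaining quadratic.
Testing z0 = 2.5: P(2.5) = 1 + (-0.21)(2.5) + (-0.456)(2.5)^2 + (0.152)(2.5)^3
  = 1 + (-0.525) + (-2.85) + (2.375) = 0.  So z_0 = 2.5 is a root, |z_0| = 2.5.
Divide out the factor (1 - 0.4 z) = (1 - z/z0) (since 1/z0 = 0.4):
  P(z) = (1 - 0.4 z)(1 + (0.19) z + (-0.38) z^2)
  [check: z-coef 0.19 - (0.4) = -0.21; z^2-coef -0.38 - (0.4)(0.19) = -0.456; z^3-coef -(0.4)(-0.38) = 0.152.]
Remaining roots from the quadratic factor 1 + (0.19) z + (-0.38) z^2:
  Set 1 + (0.19) z + (-0.38) z^2 = 0, i.e. a z^2 + b z + c = 0 with a = -0.38, b = 0.19, c = 1.
  Discriminant D = b^2 - 4ac = (0.19)^2 - 4*(-0.38)*1 = 0.0361 - (-1.52) = 1.5561.
  D >= 0, so the roots are real: z = (-b +/- sqrt(D)) / (2a) = (-0.19 +/- 1.247437) / (-0.76).
    z_1 = (-0.19 + 1.247437) / (-0.76) = -1.3914,   |z_1| = 1.3914.
    z_2 = (-0.19 - 1.247437) / (-0.76) = 1.8914,   |z_2| = 1.8914.
Moduli of all roots: 2.5000, 1.3914, 1.8914.
All moduli strictly greater than 1? Yes.
Verdict: Invertible.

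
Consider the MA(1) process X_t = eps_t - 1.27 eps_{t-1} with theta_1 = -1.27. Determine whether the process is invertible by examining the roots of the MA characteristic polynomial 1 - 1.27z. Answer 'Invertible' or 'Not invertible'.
\text{Not invertible}

The MA(q) characteristic polynomial is P(z) = 1 - 1.27z.
Invertibility requires all roots to lie outside the unit circle, i.e. |z| > 1 for every root.
This is linear in z: 1 + (-1.27) z = 0  =>  z = -1/(-1.27) = 0.787402,  |z| = 0.787402.
Moduli of all roots: 0.7874.
All moduli strictly greater than 1? No.
Verdict: Not invertible.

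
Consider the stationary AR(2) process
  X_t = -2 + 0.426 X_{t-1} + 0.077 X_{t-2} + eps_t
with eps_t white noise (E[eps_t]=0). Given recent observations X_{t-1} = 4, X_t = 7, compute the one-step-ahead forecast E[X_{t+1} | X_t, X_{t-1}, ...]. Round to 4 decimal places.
E[X_{t+1} \mid \mathcal F_t] = 1.2900

For an AR(p) model X_t = c + sum_i phi_i X_{t-i} + eps_t, the
one-step-ahead conditional mean is
  E[X_{t+1} | X_t, ...] = c + sum_i phi_i X_{t+1-i}.
Substitute known values:
  E[X_{t+1} | ...] = -2 + (0.426) * (7) + (0.077) * (4)
                   = 1.2900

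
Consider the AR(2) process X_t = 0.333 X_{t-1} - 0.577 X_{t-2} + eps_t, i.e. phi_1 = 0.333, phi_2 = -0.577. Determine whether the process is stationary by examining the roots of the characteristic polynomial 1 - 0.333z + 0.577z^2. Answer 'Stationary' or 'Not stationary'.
\text{Stationary}

The AR(p) characteristic polynomial is P(z) = 1 - 0.333z + 0.577z^2.
Stationarity requires all roots to lie outside the unit circle, i.e. |z| > 1 for every root.
Set 1 + (-0.333) z + (0.577) z^2 = 0, i.e. a z^2 + b z + c = 0 with a = 0.577, b = -0.333, c = 1.
Discriminant D = b^2 - 4ac = (-0.333)^2 - 4*(0.577)*1 = 0.110889 - (2.308) = -2.197111.
D < 0, so the roots are the complex-conjugate pair z = (-b +/- i sqrt(-D)) / (2a) = 0.2886 +/- 1.2845i.
For a conjugate pair |z|^2 = z * conj(z) = (product of roots) = c/a = 1/(0.577) = 1.733102, so |z| = sqrt(1.733102) = 1.3165 for both roots.
Moduli of all roots: 1.3165, 1.3165.
All moduli strictly greater than 1? Yes.
Verdict: Stationary.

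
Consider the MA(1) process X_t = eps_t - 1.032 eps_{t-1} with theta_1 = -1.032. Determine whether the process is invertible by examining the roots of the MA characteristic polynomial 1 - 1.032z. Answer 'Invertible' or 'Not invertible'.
\text{Not invertible}

The MA(q) characteristic polynomial is P(z) = 1 - 1.032z.
Invertibility requires all roots to lie outside the unit circle, i.e. |z| > 1 for every root.
This is linear in z: 1 + (-1.032) z = 0  =>  z = -1/(-1.032) = 0.968992,  |z| = 0.968992.
Moduli of all roots: 0.9690.
All moduli strictly greater than 1? No.
Verdict: Not invertible.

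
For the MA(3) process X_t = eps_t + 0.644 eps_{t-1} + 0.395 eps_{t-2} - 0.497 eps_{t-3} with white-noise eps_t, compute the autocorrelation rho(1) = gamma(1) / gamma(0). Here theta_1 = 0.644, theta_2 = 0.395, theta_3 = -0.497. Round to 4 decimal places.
\rho(1) = 0.3862

For an MA(q) process with theta_0 = 1, the autocovariance is
  gamma(k) = sigma^2 * sum_{i=0..q-k} theta_i * theta_{i+k},
and rho(k) = gamma(k) / gamma(0). Sigma^2 cancels.
  numerator   = (1)*(0.644) + (0.644)*(0.395) + (0.395)*(-0.497) = 0.702065.
  denominator = (1)^2 + (0.644)^2 + (0.395)^2 + (-0.497)^2 = 1.81777.
  rho(1) = 0.702065 / 1.81777 = 0.3862.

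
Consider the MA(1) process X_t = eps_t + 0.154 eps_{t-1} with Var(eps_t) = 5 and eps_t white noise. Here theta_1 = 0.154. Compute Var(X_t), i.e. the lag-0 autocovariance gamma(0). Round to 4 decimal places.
\gamma(0) = 5.1186

For an MA(q) process X_t = eps_t + sum_i theta_i eps_{t-i} with
Var(eps_t) = sigma^2, the variance is
  gamma(0) = sigma^2 * (1 + sum_i theta_i^2).
  sum_i theta_i^2 = (0.154)^2 = 0.023716.
  gamma(0) = 5 * (1 + 0.023716) = 5 * 1.023716 = 5.11858, which rounds to 5.1186.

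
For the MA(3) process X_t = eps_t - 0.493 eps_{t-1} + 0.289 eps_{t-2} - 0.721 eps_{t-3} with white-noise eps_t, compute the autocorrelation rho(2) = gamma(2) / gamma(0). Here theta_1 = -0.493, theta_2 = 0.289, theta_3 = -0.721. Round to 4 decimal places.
\rho(2) = 0.3490

For an MA(q) process with theta_0 = 1, the autocovariance is
  gamma(k) = sigma^2 * sum_{i=0..q-k} theta_i * theta_{i+k},
and rho(k) = gamma(k) / gamma(0). Sigma^2 cancels.
  numerator   = (1)*(0.289) + (-0.493)*(-0.721) = 0.644453.
  denominator = (1)^2 + (-0.493)^2 + (0.289)^2 + (-0.721)^2 = 1.846411.
  rho(2) = 0.644453 / 1.846411 = 0.3490.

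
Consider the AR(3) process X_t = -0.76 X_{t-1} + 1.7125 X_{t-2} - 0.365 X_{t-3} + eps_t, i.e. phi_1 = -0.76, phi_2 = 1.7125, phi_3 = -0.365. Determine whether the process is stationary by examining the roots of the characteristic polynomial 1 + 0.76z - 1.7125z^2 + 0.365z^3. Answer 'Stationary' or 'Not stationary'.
\text{Not stationary}

The AR(p) characteristic polynomial is P(z) = 1 + 0.76z - 1.7125z^2 + 0.365z^3.
Stationarity requires all roots to lie outside the unit circle, i.e. |z| > 1 for every root.
Degree 3: look for a simple real root z0 first, then factor out (1 - z/z0) and solve the remaining quadratic.
Testing z0 = 4: P(4) = 1 + (0.76)(4) + (-1.7125)(4)^2 + (0.365)(4)^3
  = 1 + (3.04) + (-27.4) + (23.36) = 0.  So z_0 = 4 is a root, |z_0| = 4.
Divide out the factor (1 - 0.25 z) = (1 - z/z0) (since 1/z0 = 0.25):
  P(z) = (1 - 0.25 z)(1 + (1.01) z + (-1.46) z^2)
  [check: z-coef 1.01 - (0.25) = 0.76; z^2-coef -1.46 - (0.25)(1.01) = -1.7125; z^3-coef -(0.25)(-1.46) = 0.365.]
Remaining roots from the quadratic factor 1 + (1.01) z + (-1.46) z^2:
  Set 1 + (1.01) z + (-1.46) z^2 = 0, i.e. a z^2 + b z + c = 0 with a = -1.46, b = 1.01, c = 1.
  Discriminant D = b^2 - 4ac = (1.01)^2 - 4*(-1.46)*1 = 1.0201 - (-5.84) = 6.8601.
  D >= 0, so the roots are real: z = (-b +/- sqrt(D)) / (2a) = (-1.01 +/- 2.619179) / (-2.92).
    z_1 = (-1.01 + 2.619179) / (-2.92) = -0.5511,   |z_1| = 0.5511.
    z_2 = (-1.01 - 2.619179) / (-2.92) = 1.2429,   |z_2| = 1.2429.
Moduli of all roots: 4.0000, 0.5511, 1.2429.
All moduli strictly greater than 1? No.
Verdict: Not stationary.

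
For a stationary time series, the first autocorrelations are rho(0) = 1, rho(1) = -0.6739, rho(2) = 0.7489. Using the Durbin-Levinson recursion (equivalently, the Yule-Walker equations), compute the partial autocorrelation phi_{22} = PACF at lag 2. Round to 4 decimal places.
\phi_{22} = 0.5400

The PACF at lag k is phi_{kk}, the last component of the solution
to the Yule-Walker system G_k phi = r_k where
  (G_k)_{ij} = rho(|i - j|), (r_k)_i = rho(i), i,j = 1..k.
Equivalently, Durbin-Levinson gives phi_{kk} iteratively:
  phi_{11} = rho(1)
  phi_{kk} = [rho(k) - sum_{j=1..k-1} phi_{k-1,j} rho(k-j)]
            / [1 - sum_{j=1..k-1} phi_{k-1,j} rho(j)],
  phi_{k,j} = phi_{k-1,j} - phi_{kk} phi_{k-1,k-j},  j = 1..k-1.
Step k = 1:
  phi_11 = rho(1) = -0.6739.
Step k = 2:
  phi_22 = [rho(2) - phi_11 rho(1)] / [1 - phi_11 rho(1)] = [0.7489 - (-0.6739)(-0.6739)] / [1 - (-0.6739)(-0.6739)]
         = 0.29475879 / 0.54585879 = 0.54.
Therefore phi_{22} = 0.5400.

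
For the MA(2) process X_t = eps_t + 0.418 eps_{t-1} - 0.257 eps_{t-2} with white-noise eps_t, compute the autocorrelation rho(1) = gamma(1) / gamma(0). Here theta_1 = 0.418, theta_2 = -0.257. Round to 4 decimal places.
\rho(1) = 0.2503

For an MA(q) process with theta_0 = 1, the autocovariance is
  gamma(k) = sigma^2 * sum_{i=0..q-k} theta_i * theta_{i+k},
and rho(k) = gamma(k) / gamma(0). Sigma^2 cancels.
  numerator   = (1)*(0.418) + (0.418)*(-0.257) = 0.310574.
  denominator = (1)^2 + (0.418)^2 + (-0.257)^2 = 1.240773.
  rho(1) = 0.310574 / 1.240773 = 0.2503.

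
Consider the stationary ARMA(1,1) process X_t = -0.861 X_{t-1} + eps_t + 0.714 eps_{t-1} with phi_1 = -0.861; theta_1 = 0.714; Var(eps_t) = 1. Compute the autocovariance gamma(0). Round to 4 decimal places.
\gamma(0) = 1.0835

Multiply the model equation by X_{t-k} and take expectations. With theta_0 = psi_0 = 1 and psi_j the MA(infinity) weights, this gives
  gamma(k) - sum_i phi_i gamma(k-i) = c_k,
  c_k = sigma^2 * sum_{j=k..q} theta_j psi_{j-k}   (c_k = 0 for k > q),
using gamma(-m) = gamma(m).
psi-weights needed (psi_j = theta_j + sum_i phi_i psi_{j-i}):
  psi_1 = theta_1 + phi_1 = 0.714 + (-0.861) = -0.147
Right-hand sides:
  c_0 = sigma^2 (1 + theta_1 psi_1) = 1 * (1 + (0.714)(-0.147)) = 1 * 0.895042 = 0.895042
  c_1 = sigma^2 theta_1 = 1 * (0.714) = 0.714
  c_2 = 0
Equations for k = 0 and k = 1 (AR order 1):
  gamma(0) = phi_1 gamma(1) + c_0
  gamma(1) = phi_1 gamma(0) + c_1
Substituting the second into the first: gamma(0) (1 - phi_1^2) = c_0 + phi_1 c_1, so
  gamma(0) = (c_0 + phi_1 c_1) / (1 - phi_1^2) = (0.895042 + (-0.861)(0.714)) / (1 - (-0.861)^2) = 0.280288 / 0.258679 = 1.083536.
Therefore gamma(0) = 1.0835 (to 4 decimal places).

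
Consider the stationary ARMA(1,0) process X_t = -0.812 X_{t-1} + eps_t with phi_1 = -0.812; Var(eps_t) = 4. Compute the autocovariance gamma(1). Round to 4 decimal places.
\gamma(1) = -9.5345

Multiply the model equation by X_{t-k} and take expectations. With theta_0 = psi_0 = 1 and psi_j the MA(infinity) weights, this gives
  gamma(k) - sum_i phi_i gamma(k-i) = c_k,
  c_k = sigma^2 * sum_{j=k..q} theta_j psi_{j-k}   (c_k = 0 for k > q),
using gamma(-m) = gamma(m).
Pure AR (q = 0): c_0 = sigma^2 = 4, c_k = 0 for k >= 1.
Equations for k = 0 and k = 1 (AR order 1):
  gamma(0) = phi_1 gamma(1) + c_0
  gamma(1) = phi_1 gamma(0) + c_1
Substituting the second into the first: gamma(0) (1 - phi_1^2) = c_0 + phi_1 c_1, so
  gamma(0) = c_0 / (1 - phi_1^2) = 4 / (1 - (-0.812)^2) = 4 / 0.340656 = 11.742051.
  gamma(1) = phi_1 gamma(0) = (-0.812)(11.742051) = -9.534545.
Therefore gamma(1) = -9.5345 (to 4 decimal places).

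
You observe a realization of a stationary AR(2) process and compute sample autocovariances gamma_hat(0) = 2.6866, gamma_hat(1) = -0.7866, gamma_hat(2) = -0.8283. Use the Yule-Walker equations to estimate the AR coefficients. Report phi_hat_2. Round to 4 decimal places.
\hat\phi_{2} = -0.4310

The Yule-Walker equations for an AR(p) process read, in matrix form,
  Gamma_p phi = r_p,   with   (Gamma_p)_{ij} = gamma(|i - j|),
                       (r_p)_i = gamma(i),   i,j = 1..p.
Substitute the sample gammas (Toeplitz matrix and right-hand side of size 2):
  Gamma_p = [[2.6866, -0.7866], [-0.7866, 2.6866]]
  r_p     = [-0.7866, -0.8283]
Written out:
  2.6866 phi_1 - 0.7866 phi_2 = -0.7866
  -0.7866 phi_1 + 2.6866 phi_2 = -0.8283
Solve by Cramer's rule:
  det = gamma(0)^2 - gamma(1)^2 = (2.6866)^2 - (-0.7866)^2 = 7.21781956 - 0.61873956 = 6.59908
  phi_hat_1 = [gamma(1) gamma(0) - gamma(1) gamma(2)] / det = [(-0.7866)(2.6866) - (-0.7866)(-0.8283)] / 6.59908 = -2.76482034 / 6.59908 = -0.419
  phi_hat_2 = [gamma(0) gamma(2) - gamma(1)^2] / det = [(2.6866)(-0.8283) - (-0.7866)^2] / 6.59908 = -2.84405034 / 6.59908 = -0.431
So phi_hat = [-0.4190, -0.4310].
Therefore phi_hat_2 = -0.4310.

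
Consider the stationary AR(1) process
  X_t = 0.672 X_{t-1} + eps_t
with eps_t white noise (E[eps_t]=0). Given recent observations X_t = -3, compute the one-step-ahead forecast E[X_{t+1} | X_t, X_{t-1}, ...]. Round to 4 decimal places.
E[X_{t+1} \mid \mathcal F_t] = -2.0160

For an AR(p) model X_t = c + sum_i phi_i X_{t-i} + eps_t, the
one-step-ahead conditional mean is
  E[X_{t+1} | X_t, ...] = c + sum_i phi_i X_{t+1-i}.
Substitute known values:
  E[X_{t+1} | ...] = (0.672) * (-3)
                   = -2.0160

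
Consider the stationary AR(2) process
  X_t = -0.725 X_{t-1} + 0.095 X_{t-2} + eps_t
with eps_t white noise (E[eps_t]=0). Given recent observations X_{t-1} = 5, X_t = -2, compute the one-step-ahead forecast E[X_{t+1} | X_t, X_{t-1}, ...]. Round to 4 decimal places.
E[X_{t+1} \mid \mathcal F_t] = 1.9250

For an AR(p) model X_t = c + sum_i phi_i X_{t-i} + eps_t, the
one-step-ahead conditional mean is
  E[X_{t+1} | X_t, ...] = c + sum_i phi_i X_{t+1-i}.
Substitute known values:
  E[X_{t+1} | ...] = (-0.725) * (-2) + (0.095) * (5)
                   = 1.9250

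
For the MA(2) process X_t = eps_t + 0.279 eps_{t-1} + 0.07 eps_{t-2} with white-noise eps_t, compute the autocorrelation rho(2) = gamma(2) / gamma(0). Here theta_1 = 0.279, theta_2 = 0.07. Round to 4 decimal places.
\rho(2) = 0.0647

For an MA(q) process with theta_0 = 1, the autocovariance is
  gamma(k) = sigma^2 * sum_{i=0..q-k} theta_i * theta_{i+k},
and rho(k) = gamma(k) / gamma(0). Sigma^2 cancels.
  numerator   = (1)*(0.07) = 0.07.
  denominator = (1)^2 + (0.279)^2 + (0.07)^2 = 1.082741.
  rho(2) = 0.07 / 1.082741 = 0.0647.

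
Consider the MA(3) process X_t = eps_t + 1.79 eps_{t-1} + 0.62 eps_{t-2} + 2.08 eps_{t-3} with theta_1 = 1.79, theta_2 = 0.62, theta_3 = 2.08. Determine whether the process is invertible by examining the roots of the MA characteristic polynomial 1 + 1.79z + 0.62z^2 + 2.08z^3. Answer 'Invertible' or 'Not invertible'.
\text{Not invertible}

The MA(q) characteristic polynomial is P(z) = 1 + 1.79z + 0.62z^2 + 2.08z^3.
Invertibility requires all roots to lie outside the unit circle, i.e. |z| > 1 for every root.
Degree 3: look for a simple real root z0 first, then factor out (1 - z/z0) and solve the remaining quadratic.
Testing z0 = -0.5: P(-0.5) = 1 + (1.79)(-0.5) + (0.62)(-0.5)^2 + (2.08)(-0.5)^3
  = 1 + (-0.895) + (0.155) + (-0.26) = 0.  So z_0 = -0.5 is a root, |z_0| = 0.5.
Divide out the factor (1 + 2 z) = (1 - z/z0) (since 1/z0 = -2):
  P(z) = (1 + 2 z)(1 + (-0.21) z + (1.04) z^2)
  [check: z-coef -0.21 - (-2) = 1.79; z^2-coef 1.04 - (-2)(-0.21) = 0.62; z^3-coef -(-2)(1.04) = 2.08.]
Remaining roots from the quadratic factor 1 + (-0.21) z + (1.04) z^2:
  Set 1 + (-0.21) z + (1.04) z^2 = 0, i.e. a z^2 + b z + c = 0 with a = 1.04, b = -0.21, c = 1.
  Discriminant D = b^2 - 4ac = (-0.21)^2 - 4*(1.04)*1 = 0.0441 - (4.16) = -4.1159.
  D < 0, so the roots are the complex-conjugate pair z = (-b +/- i sqrt(-D)) / (2a) = 0.101 +/- 0.9754i.
  For a conjugate pair |z|^2 = z * conj(z) = (product of roots) = c/a = 1/(1.04) = 0.961538, so |z| = sqrt(0.961538) = 0.9806 for both roots.
Moduli of all roots: 0.5000, 0.9806, 0.9806.
All moduli strictly greater than 1? No.
Verdict: Not invertible.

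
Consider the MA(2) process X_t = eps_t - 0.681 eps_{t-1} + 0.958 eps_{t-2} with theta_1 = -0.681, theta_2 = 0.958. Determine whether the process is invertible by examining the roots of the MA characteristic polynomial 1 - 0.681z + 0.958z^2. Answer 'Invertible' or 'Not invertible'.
\text{Invertible}

The MA(q) characteristic polynomial is P(z) = 1 - 0.681z + 0.958z^2.
Invertibility requires all roots to lie outside the unit circle, i.e. |z| > 1 for every root.
Set 1 + (-0.681) z + (0.958) z^2 = 0, i.e. a z^2 + b z + c = 0 with a = 0.958, b = -0.681, c = 1.
Discriminant D = b^2 - 4ac = (-0.681)^2 - 4*(0.958)*1 = 0.463761 - (3.832) = -3.368239.
D < 0, so the roots are the complex-conjugate pair z = (-b +/- i sqrt(-D)) / (2a) = 0.3554 +/- 0.9579i.
For a conjugate pair |z|^2 = z * conj(z) = (product of roots) = c/a = 1/(0.958) = 1.043841, so |z| = sqrt(1.043841) = 1.0217 for both roots.
Moduli of all roots: 1.0217, 1.0217.
All moduli strictly greater than 1? Yes.
Verdict: Invertible.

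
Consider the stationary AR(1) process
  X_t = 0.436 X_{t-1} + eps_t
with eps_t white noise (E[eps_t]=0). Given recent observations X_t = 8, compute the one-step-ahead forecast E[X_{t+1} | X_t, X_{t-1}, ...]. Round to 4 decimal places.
E[X_{t+1} \mid \mathcal F_t] = 3.4880

For an AR(p) model X_t = c + sum_i phi_i X_{t-i} + eps_t, the
one-step-ahead conditional mean is
  E[X_{t+1} | X_t, ...] = c + sum_i phi_i X_{t+1-i}.
Substitute known values:
  E[X_{t+1} | ...] = (0.436) * (8)
                   = 3.4880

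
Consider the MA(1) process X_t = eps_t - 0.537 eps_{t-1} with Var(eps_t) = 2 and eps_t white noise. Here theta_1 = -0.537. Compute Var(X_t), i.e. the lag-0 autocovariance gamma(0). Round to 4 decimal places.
\gamma(0) = 2.5767

For an MA(q) process X_t = eps_t + sum_i theta_i eps_{t-i} with
Var(eps_t) = sigma^2, the variance is
  gamma(0) = sigma^2 * (1 + sum_i theta_i^2).
  sum_i theta_i^2 = (-0.537)^2 = 0.288369.
  gamma(0) = 2 * (1 + 0.288369) = 2 * 1.288369 = 2.576738, which rounds to 2.5767.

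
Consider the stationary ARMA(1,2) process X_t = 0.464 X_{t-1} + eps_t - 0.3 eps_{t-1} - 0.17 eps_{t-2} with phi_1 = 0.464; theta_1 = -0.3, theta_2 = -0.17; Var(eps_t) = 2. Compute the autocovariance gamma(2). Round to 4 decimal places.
\gamma(2) = -0.1973

Multiply the model equation by X_{t-k} and take expectations. With theta_0 = psi_0 = 1 and psi_j the MA(infinity) weights, this gives
  gamma(k) - sum_i phi_i gamma(k-i) = c_k,
  c_k = sigma^2 * sum_{j=k..q} theta_j psi_{j-k}   (c_k = 0 for k > q),
using gamma(-m) = gamma(m).
psi-weights needed (psi_j = theta_j + sum_i phi_i psi_{j-i}):
  psi_1 = theta_1 + phi_1 = -0.3 + (0.464) = 0.164
  psi_2 = theta_2 + phi_1 psi_1 = -0.17 + (0.464)(0.164) = -0.093904
Right-hand sides:
  c_0 = sigma^2 (1 + theta_1 psi_1 + theta_2 psi_2) = 2 * (1 + (-0.3)(0.164) + (-0.17)(-0.093904)) = 2 * 0.966764 = 1.933527
  c_1 = sigma^2 (theta_1 + theta_2 psi_1) = 2 * (-0.3 + (-0.17)(0.164)) = -0.65576
  c_2 = sigma^2 theta_2 = 2 * (-0.17) = -0.34
Equations for k = 0 and k = 1 (AR order 1):
  gamma(0) = phi_1 gamma(1) + c_0
  gamma(1) = phi_1 gamma(0) + c_1
Substituting the second into the first: gamma(0) (1 - phi_1^2) = c_0 + phi_1 c_1, so
  gamma(0) = (c_0 + phi_1 c_1) / (1 - phi_1^2) = (1.933527 + (0.464)(-0.65576)) / (1 - (0.464)^2) = 1.629255 / 0.784704 = 2.076267.
  gamma(1) = phi_1 gamma(0) + c_1 = (0.464)(2.076267) + (-0.65576) = 0.307628.
For k = 2: gamma(2) = phi_1 gamma(1) + c_2
  = (0.464)(0.307628) + (-0.34) = -0.197261.
Therefore gamma(2) = -0.1973 (to 4 decimal places).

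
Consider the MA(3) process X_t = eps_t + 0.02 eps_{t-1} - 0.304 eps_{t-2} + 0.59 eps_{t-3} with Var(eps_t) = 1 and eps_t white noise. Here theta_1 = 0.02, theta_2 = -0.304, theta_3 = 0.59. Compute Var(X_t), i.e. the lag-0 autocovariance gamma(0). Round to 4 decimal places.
\gamma(0) = 1.4409

For an MA(q) process X_t = eps_t + sum_i theta_i eps_{t-i} with
Var(eps_t) = sigma^2, the variance is
  gamma(0) = sigma^2 * (1 + sum_i theta_i^2).
  sum_i theta_i^2 = (0.02)^2 + (-0.304)^2 + (0.59)^2 = 0.0004 + 0.092416 + 0.3481 = 0.440916.
  gamma(0) = 1 * (1 + 0.440916) = 1 * 1.440916 = 1.440916, which rounds to 1.4409.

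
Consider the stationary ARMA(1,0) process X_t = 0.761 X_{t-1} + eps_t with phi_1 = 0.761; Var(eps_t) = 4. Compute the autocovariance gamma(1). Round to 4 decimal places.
\gamma(1) = 7.2325

Multiply the model equation by X_{t-k} and take expectations. With theta_0 = psi_0 = 1 and psi_j the MA(infinity) weights, this gives
  gamma(k) - sum_i phi_i gamma(k-i) = c_k,
  c_k = sigma^2 * sum_{j=k..q} theta_j psi_{j-k}   (c_k = 0 for k > q),
using gamma(-m) = gamma(m).
Pure AR (q = 0): c_0 = sigma^2 = 4, c_k = 0 for k >= 1.
Equations for k = 0 and k = 1 (AR order 1):
  gamma(0) = phi_1 gamma(1) + c_0
  gamma(1) = phi_1 gamma(0) + c_1
Substituting the second into the first: gamma(0) (1 - phi_1^2) = c_0 + phi_1 c_1, so
  gamma(0) = c_0 / (1 - phi_1^2) = 4 / (1 - (0.761)^2) = 4 / 0.420879 = 9.503919.
  gamma(1) = phi_1 gamma(0) = (0.761)(9.503919) = 7.232482.
Therefore gamma(1) = 7.2325 (to 4 decimal places).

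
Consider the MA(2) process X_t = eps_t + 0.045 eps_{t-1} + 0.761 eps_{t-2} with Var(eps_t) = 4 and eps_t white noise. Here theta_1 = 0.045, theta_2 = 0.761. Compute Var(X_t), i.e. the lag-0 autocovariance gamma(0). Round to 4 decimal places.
\gamma(0) = 6.3246

For an MA(q) process X_t = eps_t + sum_i theta_i eps_{t-i} with
Var(eps_t) = sigma^2, the variance is
  gamma(0) = sigma^2 * (1 + sum_i theta_i^2).
  sum_i theta_i^2 = (0.045)^2 + (0.761)^2 = 0.002025 + 0.579121 = 0.581146.
  gamma(0) = 4 * (1 + 0.581146) = 4 * 1.581146 = 6.324584, which rounds to 6.3246.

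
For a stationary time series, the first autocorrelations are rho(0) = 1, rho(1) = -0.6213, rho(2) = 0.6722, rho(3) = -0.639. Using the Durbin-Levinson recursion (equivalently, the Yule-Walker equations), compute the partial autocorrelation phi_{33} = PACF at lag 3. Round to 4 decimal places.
\phi_{33} = -0.2631

The PACF at lag k is phi_{kk}, the last component of the solution
to the Yule-Walker system G_k phi = r_k where
  (G_k)_{ij} = rho(|i - j|), (r_k)_i = rho(i), i,j = 1..k.
Equivalently, Durbin-Levinson gives phi_{kk} iteratively:
  phi_{11} = rho(1)
  phi_{kk} = [rho(k) - sum_{j=1..k-1} phi_{k-1,j} rho(k-j)]
            / [1 - sum_{j=1..k-1} phi_{k-1,j} rho(j)],
  phi_{k,j} = phi_{k-1,j} - phi_{kk} phi_{k-1,k-j},  j = 1..k-1.
Step k = 1:
  phi_11 = rho(1) = -0.6213.
Step k = 2:
  phi_22 = [rho(2) - phi_11 rho(1)] / [1 - phi_11 rho(1)] = [0.6722 - (-0.6213)(-0.6213)] / [1 - (-0.6213)(-0.6213)]
         = 0.28618631 / 0.61398631 = 0.466112.
  Update: phi_21 = phi_11 - phi_22 phi_11 = -0.6213 - (0.466112)(-0.6213) = -0.331705.
Step k = 3:
  phi_33 = [rho(3) - phi_21 rho(2) - phi_22 rho(1)] / [1 - phi_21 rho(1) - phi_22 rho(2)]
    numerator   = -0.639 - (-0.331705)(0.6722) - (0.466112)(-0.6213) = -0.1264328
    denominator = 1 - (-0.331705)(-0.6213) - (0.466112)(0.6722) = 0.48059147
  phi_33 = -0.1264328 / 0.48059147 = -0.2631.
Therefore phi_{33} = -0.2631.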